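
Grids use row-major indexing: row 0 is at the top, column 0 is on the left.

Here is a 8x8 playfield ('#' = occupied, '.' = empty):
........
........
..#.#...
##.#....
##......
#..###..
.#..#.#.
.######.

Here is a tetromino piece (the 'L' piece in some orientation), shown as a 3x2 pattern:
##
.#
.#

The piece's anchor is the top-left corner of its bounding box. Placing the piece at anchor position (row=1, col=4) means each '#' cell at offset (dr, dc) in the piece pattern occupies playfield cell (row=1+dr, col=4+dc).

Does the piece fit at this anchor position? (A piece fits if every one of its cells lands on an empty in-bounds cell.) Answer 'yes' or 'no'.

Check each piece cell at anchor (1, 4):
  offset (0,0) -> (1,4): empty -> OK
  offset (0,1) -> (1,5): empty -> OK
  offset (1,1) -> (2,5): empty -> OK
  offset (2,1) -> (3,5): empty -> OK
All cells valid: yes

Answer: yes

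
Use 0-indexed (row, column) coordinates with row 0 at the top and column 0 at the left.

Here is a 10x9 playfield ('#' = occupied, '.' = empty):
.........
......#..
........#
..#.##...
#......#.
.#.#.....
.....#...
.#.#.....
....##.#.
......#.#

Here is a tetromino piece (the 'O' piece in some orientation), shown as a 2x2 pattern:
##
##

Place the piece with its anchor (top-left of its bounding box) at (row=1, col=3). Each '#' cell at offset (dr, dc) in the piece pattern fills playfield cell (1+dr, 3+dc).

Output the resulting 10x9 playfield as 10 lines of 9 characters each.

Answer: .........
...##.#..
...##...#
..#.##...
#......#.
.#.#.....
.....#...
.#.#.....
....##.#.
......#.#

Derivation:
Fill (1+0,3+0) = (1,3)
Fill (1+0,3+1) = (1,4)
Fill (1+1,3+0) = (2,3)
Fill (1+1,3+1) = (2,4)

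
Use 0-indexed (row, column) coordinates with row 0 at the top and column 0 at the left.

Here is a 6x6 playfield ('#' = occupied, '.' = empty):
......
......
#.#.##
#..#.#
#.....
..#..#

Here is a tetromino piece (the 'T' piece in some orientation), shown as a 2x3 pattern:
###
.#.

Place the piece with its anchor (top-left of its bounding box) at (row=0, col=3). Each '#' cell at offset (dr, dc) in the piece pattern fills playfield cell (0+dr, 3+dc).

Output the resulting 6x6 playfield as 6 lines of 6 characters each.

Answer: ...###
....#.
#.#.##
#..#.#
#.....
..#..#

Derivation:
Fill (0+0,3+0) = (0,3)
Fill (0+0,3+1) = (0,4)
Fill (0+0,3+2) = (0,5)
Fill (0+1,3+1) = (1,4)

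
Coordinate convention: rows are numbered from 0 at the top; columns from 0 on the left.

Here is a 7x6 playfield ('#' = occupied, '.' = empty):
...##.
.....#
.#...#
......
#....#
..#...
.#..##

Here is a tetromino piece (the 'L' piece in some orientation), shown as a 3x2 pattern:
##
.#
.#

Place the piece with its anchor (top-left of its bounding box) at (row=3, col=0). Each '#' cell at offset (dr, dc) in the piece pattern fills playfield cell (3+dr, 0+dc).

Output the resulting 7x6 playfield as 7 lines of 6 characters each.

Fill (3+0,0+0) = (3,0)
Fill (3+0,0+1) = (3,1)
Fill (3+1,0+1) = (4,1)
Fill (3+2,0+1) = (5,1)

Answer: ...##.
.....#
.#...#
##....
##...#
.##...
.#..##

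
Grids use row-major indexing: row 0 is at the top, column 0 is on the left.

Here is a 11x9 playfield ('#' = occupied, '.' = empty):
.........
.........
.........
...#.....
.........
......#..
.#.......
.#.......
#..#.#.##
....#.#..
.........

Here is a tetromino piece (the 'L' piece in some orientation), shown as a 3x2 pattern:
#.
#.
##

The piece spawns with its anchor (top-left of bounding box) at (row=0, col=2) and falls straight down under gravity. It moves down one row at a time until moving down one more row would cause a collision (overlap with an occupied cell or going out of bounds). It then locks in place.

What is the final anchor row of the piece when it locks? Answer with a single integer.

Answer: 0

Derivation:
Spawn at (row=0, col=2). Try each row:
  row 0: fits
  row 1: blocked -> lock at row 0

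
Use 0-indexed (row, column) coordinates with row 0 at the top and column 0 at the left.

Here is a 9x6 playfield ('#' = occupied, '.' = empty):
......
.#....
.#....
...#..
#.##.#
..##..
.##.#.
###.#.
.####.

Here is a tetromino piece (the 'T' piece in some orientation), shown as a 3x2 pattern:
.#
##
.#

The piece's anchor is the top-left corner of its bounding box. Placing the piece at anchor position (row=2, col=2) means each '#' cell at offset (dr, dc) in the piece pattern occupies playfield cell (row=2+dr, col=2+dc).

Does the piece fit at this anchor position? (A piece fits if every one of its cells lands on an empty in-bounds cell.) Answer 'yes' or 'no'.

Answer: no

Derivation:
Check each piece cell at anchor (2, 2):
  offset (0,1) -> (2,3): empty -> OK
  offset (1,0) -> (3,2): empty -> OK
  offset (1,1) -> (3,3): occupied ('#') -> FAIL
  offset (2,1) -> (4,3): occupied ('#') -> FAIL
All cells valid: no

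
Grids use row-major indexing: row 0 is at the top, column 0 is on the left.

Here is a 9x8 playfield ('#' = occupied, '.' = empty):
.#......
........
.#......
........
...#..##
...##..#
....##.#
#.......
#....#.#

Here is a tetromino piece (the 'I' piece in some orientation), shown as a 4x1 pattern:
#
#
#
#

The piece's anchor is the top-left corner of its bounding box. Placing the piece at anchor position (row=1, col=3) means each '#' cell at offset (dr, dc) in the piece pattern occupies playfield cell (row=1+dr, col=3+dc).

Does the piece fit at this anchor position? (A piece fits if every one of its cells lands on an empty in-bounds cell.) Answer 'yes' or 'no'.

Check each piece cell at anchor (1, 3):
  offset (0,0) -> (1,3): empty -> OK
  offset (1,0) -> (2,3): empty -> OK
  offset (2,0) -> (3,3): empty -> OK
  offset (3,0) -> (4,3): occupied ('#') -> FAIL
All cells valid: no

Answer: no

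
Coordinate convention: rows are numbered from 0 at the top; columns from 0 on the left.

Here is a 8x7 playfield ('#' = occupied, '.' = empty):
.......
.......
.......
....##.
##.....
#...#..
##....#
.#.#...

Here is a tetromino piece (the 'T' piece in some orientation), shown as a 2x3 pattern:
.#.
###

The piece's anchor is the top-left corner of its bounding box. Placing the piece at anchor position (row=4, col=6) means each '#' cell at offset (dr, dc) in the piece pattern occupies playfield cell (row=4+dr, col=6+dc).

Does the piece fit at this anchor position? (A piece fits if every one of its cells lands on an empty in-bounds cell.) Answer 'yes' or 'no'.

Check each piece cell at anchor (4, 6):
  offset (0,1) -> (4,7): out of bounds -> FAIL
  offset (1,0) -> (5,6): empty -> OK
  offset (1,1) -> (5,7): out of bounds -> FAIL
  offset (1,2) -> (5,8): out of bounds -> FAIL
All cells valid: no

Answer: no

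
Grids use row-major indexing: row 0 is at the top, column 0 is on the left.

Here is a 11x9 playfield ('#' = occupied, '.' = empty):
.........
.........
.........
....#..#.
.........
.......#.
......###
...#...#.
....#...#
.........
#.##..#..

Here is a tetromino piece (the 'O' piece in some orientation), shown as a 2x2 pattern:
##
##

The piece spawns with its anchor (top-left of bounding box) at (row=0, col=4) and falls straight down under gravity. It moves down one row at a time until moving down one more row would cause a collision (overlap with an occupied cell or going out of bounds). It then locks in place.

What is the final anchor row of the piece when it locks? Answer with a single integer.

Answer: 1

Derivation:
Spawn at (row=0, col=4). Try each row:
  row 0: fits
  row 1: fits
  row 2: blocked -> lock at row 1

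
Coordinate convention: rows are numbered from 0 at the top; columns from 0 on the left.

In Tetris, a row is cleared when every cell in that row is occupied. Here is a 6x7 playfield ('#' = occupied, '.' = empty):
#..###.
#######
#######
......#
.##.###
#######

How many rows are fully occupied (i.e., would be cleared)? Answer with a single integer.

Check each row:
  row 0: 3 empty cells -> not full
  row 1: 0 empty cells -> FULL (clear)
  row 2: 0 empty cells -> FULL (clear)
  row 3: 6 empty cells -> not full
  row 4: 2 empty cells -> not full
  row 5: 0 empty cells -> FULL (clear)
Total rows cleared: 3

Answer: 3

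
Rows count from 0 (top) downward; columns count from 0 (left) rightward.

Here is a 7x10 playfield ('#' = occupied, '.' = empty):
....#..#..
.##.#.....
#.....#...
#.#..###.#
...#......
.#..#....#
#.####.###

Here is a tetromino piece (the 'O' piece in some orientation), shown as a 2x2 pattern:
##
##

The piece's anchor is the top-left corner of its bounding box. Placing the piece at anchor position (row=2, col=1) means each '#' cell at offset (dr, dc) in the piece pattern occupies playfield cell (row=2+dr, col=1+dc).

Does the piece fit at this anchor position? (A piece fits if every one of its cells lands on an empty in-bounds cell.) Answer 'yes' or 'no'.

Check each piece cell at anchor (2, 1):
  offset (0,0) -> (2,1): empty -> OK
  offset (0,1) -> (2,2): empty -> OK
  offset (1,0) -> (3,1): empty -> OK
  offset (1,1) -> (3,2): occupied ('#') -> FAIL
All cells valid: no

Answer: no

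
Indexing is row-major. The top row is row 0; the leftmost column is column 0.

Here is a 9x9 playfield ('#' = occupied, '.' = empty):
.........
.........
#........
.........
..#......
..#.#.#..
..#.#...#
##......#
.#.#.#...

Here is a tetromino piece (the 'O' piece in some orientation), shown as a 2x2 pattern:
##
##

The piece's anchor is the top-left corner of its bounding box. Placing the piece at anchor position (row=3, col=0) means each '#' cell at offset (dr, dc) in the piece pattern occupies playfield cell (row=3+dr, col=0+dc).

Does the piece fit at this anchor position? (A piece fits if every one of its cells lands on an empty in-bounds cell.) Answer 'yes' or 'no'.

Answer: yes

Derivation:
Check each piece cell at anchor (3, 0):
  offset (0,0) -> (3,0): empty -> OK
  offset (0,1) -> (3,1): empty -> OK
  offset (1,0) -> (4,0): empty -> OK
  offset (1,1) -> (4,1): empty -> OK
All cells valid: yes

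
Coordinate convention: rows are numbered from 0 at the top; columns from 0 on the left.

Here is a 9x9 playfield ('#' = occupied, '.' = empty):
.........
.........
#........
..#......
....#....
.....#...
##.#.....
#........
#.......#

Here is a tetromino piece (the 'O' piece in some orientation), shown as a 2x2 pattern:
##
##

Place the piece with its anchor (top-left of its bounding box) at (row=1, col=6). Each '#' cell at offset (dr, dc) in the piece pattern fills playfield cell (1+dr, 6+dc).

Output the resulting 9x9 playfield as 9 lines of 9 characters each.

Fill (1+0,6+0) = (1,6)
Fill (1+0,6+1) = (1,7)
Fill (1+1,6+0) = (2,6)
Fill (1+1,6+1) = (2,7)

Answer: .........
......##.
#.....##.
..#......
....#....
.....#...
##.#.....
#........
#.......#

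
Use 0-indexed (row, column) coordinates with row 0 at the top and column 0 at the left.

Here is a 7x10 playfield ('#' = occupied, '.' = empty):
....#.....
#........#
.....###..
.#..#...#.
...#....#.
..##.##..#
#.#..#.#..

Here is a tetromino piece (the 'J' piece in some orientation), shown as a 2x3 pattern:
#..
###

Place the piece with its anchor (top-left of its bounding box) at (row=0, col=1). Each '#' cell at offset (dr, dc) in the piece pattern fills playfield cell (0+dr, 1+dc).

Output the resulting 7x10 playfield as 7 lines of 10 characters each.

Answer: .#..#.....
####.....#
.....###..
.#..#...#.
...#....#.
..##.##..#
#.#..#.#..

Derivation:
Fill (0+0,1+0) = (0,1)
Fill (0+1,1+0) = (1,1)
Fill (0+1,1+1) = (1,2)
Fill (0+1,1+2) = (1,3)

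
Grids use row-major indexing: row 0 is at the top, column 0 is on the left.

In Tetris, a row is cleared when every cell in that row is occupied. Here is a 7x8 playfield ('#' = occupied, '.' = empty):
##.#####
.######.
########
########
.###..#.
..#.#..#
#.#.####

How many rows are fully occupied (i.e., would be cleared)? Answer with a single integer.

Answer: 2

Derivation:
Check each row:
  row 0: 1 empty cell -> not full
  row 1: 2 empty cells -> not full
  row 2: 0 empty cells -> FULL (clear)
  row 3: 0 empty cells -> FULL (clear)
  row 4: 4 empty cells -> not full
  row 5: 5 empty cells -> not full
  row 6: 2 empty cells -> not full
Total rows cleared: 2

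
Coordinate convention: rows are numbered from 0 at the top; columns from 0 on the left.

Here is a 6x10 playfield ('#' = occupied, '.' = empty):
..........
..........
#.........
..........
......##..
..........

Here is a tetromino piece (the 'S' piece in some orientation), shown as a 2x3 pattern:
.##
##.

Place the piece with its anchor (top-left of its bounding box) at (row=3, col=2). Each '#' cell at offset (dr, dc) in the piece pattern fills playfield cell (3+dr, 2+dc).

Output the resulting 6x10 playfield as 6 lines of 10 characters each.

Fill (3+0,2+1) = (3,3)
Fill (3+0,2+2) = (3,4)
Fill (3+1,2+0) = (4,2)
Fill (3+1,2+1) = (4,3)

Answer: ..........
..........
#.........
...##.....
..##..##..
..........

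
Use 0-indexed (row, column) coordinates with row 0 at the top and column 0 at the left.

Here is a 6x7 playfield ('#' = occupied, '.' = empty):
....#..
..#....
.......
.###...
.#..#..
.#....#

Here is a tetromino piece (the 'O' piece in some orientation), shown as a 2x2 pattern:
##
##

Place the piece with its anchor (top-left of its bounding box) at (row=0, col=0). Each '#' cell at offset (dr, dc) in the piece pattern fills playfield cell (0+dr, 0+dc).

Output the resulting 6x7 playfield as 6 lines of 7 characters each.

Answer: ##..#..
###....
.......
.###...
.#..#..
.#....#

Derivation:
Fill (0+0,0+0) = (0,0)
Fill (0+0,0+1) = (0,1)
Fill (0+1,0+0) = (1,0)
Fill (0+1,0+1) = (1,1)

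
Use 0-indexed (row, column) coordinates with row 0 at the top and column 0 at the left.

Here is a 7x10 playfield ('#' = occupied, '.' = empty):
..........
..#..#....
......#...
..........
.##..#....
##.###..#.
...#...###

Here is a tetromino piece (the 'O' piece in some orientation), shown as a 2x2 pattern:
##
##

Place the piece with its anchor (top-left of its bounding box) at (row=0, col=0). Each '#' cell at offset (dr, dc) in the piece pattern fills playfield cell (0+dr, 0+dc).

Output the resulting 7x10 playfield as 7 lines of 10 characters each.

Answer: ##........
###..#....
......#...
..........
.##..#....
##.###..#.
...#...###

Derivation:
Fill (0+0,0+0) = (0,0)
Fill (0+0,0+1) = (0,1)
Fill (0+1,0+0) = (1,0)
Fill (0+1,0+1) = (1,1)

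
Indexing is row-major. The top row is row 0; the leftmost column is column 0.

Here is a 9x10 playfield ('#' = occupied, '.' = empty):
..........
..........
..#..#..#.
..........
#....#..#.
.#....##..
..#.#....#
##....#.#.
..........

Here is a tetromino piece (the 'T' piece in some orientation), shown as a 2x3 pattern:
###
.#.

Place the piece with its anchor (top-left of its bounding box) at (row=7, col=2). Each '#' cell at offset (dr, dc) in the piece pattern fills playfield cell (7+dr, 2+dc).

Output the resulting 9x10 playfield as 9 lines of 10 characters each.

Answer: ..........
..........
..#..#..#.
..........
#....#..#.
.#....##..
..#.#....#
#####.#.#.
...#......

Derivation:
Fill (7+0,2+0) = (7,2)
Fill (7+0,2+1) = (7,3)
Fill (7+0,2+2) = (7,4)
Fill (7+1,2+1) = (8,3)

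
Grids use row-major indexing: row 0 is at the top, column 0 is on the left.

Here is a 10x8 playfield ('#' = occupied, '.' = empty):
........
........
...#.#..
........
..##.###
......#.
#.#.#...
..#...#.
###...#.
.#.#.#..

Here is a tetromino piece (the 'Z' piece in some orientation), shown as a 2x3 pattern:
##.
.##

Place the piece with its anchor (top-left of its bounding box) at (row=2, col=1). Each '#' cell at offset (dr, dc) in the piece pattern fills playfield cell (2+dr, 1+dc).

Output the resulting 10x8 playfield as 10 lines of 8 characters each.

Answer: ........
........
.###.#..
..##....
..##.###
......#.
#.#.#...
..#...#.
###...#.
.#.#.#..

Derivation:
Fill (2+0,1+0) = (2,1)
Fill (2+0,1+1) = (2,2)
Fill (2+1,1+1) = (3,2)
Fill (2+1,1+2) = (3,3)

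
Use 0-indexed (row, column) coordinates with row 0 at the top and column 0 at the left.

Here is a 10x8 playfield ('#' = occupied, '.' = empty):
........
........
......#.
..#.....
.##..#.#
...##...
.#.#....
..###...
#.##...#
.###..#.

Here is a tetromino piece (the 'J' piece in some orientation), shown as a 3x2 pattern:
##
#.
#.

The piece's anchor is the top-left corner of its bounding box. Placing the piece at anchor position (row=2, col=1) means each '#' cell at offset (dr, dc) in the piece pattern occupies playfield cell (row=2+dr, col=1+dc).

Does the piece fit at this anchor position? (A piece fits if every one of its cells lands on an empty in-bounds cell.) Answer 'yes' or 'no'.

Check each piece cell at anchor (2, 1):
  offset (0,0) -> (2,1): empty -> OK
  offset (0,1) -> (2,2): empty -> OK
  offset (1,0) -> (3,1): empty -> OK
  offset (2,0) -> (4,1): occupied ('#') -> FAIL
All cells valid: no

Answer: no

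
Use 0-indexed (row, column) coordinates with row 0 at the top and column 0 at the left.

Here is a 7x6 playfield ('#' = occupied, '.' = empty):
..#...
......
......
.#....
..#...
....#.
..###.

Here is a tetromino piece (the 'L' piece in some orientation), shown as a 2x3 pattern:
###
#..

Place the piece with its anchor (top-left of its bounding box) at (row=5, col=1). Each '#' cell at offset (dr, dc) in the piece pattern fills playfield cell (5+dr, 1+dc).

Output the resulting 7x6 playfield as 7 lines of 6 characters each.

Fill (5+0,1+0) = (5,1)
Fill (5+0,1+1) = (5,2)
Fill (5+0,1+2) = (5,3)
Fill (5+1,1+0) = (6,1)

Answer: ..#...
......
......
.#....
..#...
.####.
.####.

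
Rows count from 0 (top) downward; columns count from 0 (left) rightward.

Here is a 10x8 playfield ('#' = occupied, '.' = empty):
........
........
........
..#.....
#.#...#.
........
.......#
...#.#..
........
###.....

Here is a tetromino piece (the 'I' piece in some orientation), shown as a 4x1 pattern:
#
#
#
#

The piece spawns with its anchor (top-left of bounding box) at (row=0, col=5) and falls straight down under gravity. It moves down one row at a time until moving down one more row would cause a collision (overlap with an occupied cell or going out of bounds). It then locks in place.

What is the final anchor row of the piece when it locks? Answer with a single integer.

Spawn at (row=0, col=5). Try each row:
  row 0: fits
  row 1: fits
  row 2: fits
  row 3: fits
  row 4: blocked -> lock at row 3

Answer: 3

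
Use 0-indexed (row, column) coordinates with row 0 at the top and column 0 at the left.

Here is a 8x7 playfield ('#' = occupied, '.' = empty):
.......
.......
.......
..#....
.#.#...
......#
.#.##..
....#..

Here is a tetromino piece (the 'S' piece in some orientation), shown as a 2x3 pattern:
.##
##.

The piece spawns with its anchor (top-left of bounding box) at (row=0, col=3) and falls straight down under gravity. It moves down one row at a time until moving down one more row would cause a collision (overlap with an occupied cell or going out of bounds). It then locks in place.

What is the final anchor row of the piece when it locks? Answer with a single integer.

Spawn at (row=0, col=3). Try each row:
  row 0: fits
  row 1: fits
  row 2: fits
  row 3: blocked -> lock at row 2

Answer: 2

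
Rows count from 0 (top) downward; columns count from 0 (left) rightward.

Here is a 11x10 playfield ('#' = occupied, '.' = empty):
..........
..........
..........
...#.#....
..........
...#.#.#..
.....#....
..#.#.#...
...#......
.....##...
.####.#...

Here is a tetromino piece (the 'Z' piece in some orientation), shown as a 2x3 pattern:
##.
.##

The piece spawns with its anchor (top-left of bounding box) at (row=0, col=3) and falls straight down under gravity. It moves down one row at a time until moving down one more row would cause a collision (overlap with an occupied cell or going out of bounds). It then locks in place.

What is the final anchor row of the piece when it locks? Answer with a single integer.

Answer: 1

Derivation:
Spawn at (row=0, col=3). Try each row:
  row 0: fits
  row 1: fits
  row 2: blocked -> lock at row 1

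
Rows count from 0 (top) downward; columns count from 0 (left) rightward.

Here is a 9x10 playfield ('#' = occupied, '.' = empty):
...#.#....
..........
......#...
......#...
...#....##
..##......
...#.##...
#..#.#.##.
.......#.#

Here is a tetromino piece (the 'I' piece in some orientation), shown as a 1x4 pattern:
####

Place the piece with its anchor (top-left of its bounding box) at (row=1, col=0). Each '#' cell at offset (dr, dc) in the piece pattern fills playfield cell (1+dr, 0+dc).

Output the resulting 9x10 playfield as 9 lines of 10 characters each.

Answer: ...#.#....
####......
......#...
......#...
...#....##
..##......
...#.##...
#..#.#.##.
.......#.#

Derivation:
Fill (1+0,0+0) = (1,0)
Fill (1+0,0+1) = (1,1)
Fill (1+0,0+2) = (1,2)
Fill (1+0,0+3) = (1,3)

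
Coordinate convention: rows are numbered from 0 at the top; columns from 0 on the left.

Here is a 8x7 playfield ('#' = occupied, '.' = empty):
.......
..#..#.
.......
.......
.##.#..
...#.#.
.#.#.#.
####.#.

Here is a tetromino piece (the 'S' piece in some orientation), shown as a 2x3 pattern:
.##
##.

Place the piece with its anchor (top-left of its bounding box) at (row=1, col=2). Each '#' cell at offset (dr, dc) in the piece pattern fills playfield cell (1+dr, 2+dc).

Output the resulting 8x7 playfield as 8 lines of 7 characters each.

Answer: .......
..####.
..##...
.......
.##.#..
...#.#.
.#.#.#.
####.#.

Derivation:
Fill (1+0,2+1) = (1,3)
Fill (1+0,2+2) = (1,4)
Fill (1+1,2+0) = (2,2)
Fill (1+1,2+1) = (2,3)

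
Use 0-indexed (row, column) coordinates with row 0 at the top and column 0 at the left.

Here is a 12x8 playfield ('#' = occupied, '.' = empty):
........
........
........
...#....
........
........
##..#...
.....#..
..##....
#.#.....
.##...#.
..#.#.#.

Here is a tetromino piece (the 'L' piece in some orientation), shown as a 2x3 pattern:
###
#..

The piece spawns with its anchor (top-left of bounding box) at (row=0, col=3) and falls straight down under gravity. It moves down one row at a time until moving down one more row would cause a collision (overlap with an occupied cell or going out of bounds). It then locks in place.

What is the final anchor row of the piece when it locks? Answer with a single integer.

Spawn at (row=0, col=3). Try each row:
  row 0: fits
  row 1: fits
  row 2: blocked -> lock at row 1

Answer: 1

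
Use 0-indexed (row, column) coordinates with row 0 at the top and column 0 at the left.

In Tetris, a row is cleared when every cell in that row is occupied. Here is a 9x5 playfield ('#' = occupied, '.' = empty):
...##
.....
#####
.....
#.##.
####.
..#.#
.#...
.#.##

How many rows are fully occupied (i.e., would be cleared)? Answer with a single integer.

Answer: 1

Derivation:
Check each row:
  row 0: 3 empty cells -> not full
  row 1: 5 empty cells -> not full
  row 2: 0 empty cells -> FULL (clear)
  row 3: 5 empty cells -> not full
  row 4: 2 empty cells -> not full
  row 5: 1 empty cell -> not full
  row 6: 3 empty cells -> not full
  row 7: 4 empty cells -> not full
  row 8: 2 empty cells -> not full
Total rows cleared: 1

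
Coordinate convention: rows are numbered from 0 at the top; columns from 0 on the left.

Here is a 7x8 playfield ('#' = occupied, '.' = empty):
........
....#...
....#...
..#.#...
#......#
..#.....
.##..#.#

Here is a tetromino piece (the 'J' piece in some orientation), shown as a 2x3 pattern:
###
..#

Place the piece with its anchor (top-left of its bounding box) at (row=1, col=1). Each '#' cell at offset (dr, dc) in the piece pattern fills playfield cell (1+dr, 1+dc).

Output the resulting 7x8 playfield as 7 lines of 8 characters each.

Answer: ........
.####...
...##...
..#.#...
#......#
..#.....
.##..#.#

Derivation:
Fill (1+0,1+0) = (1,1)
Fill (1+0,1+1) = (1,2)
Fill (1+0,1+2) = (1,3)
Fill (1+1,1+2) = (2,3)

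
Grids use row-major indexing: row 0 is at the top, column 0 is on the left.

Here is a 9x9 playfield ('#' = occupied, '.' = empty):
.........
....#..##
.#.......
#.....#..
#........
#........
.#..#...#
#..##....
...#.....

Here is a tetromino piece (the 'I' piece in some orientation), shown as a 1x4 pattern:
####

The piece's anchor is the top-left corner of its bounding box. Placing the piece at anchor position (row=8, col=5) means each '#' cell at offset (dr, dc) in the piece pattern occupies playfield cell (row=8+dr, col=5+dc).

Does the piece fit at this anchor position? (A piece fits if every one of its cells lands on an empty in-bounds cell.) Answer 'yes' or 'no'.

Answer: yes

Derivation:
Check each piece cell at anchor (8, 5):
  offset (0,0) -> (8,5): empty -> OK
  offset (0,1) -> (8,6): empty -> OK
  offset (0,2) -> (8,7): empty -> OK
  offset (0,3) -> (8,8): empty -> OK
All cells valid: yes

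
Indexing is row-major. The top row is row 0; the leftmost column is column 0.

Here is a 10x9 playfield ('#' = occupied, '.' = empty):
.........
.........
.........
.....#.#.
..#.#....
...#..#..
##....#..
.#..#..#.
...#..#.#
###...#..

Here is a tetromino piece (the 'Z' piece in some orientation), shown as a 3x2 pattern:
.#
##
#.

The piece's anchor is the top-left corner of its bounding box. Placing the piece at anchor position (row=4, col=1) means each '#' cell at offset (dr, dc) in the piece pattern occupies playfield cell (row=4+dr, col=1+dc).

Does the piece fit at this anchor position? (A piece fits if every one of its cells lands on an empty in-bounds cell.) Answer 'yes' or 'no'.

Check each piece cell at anchor (4, 1):
  offset (0,1) -> (4,2): occupied ('#') -> FAIL
  offset (1,0) -> (5,1): empty -> OK
  offset (1,1) -> (5,2): empty -> OK
  offset (2,0) -> (6,1): occupied ('#') -> FAIL
All cells valid: no

Answer: no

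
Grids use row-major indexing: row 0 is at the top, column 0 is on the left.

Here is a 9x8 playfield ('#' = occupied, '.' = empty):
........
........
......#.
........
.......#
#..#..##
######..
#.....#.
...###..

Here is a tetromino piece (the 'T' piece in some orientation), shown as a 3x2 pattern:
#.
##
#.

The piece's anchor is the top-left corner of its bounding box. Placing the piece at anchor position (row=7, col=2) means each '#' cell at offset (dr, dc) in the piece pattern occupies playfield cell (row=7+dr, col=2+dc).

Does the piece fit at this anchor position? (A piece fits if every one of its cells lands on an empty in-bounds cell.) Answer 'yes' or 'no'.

Check each piece cell at anchor (7, 2):
  offset (0,0) -> (7,2): empty -> OK
  offset (1,0) -> (8,2): empty -> OK
  offset (1,1) -> (8,3): occupied ('#') -> FAIL
  offset (2,0) -> (9,2): out of bounds -> FAIL
All cells valid: no

Answer: no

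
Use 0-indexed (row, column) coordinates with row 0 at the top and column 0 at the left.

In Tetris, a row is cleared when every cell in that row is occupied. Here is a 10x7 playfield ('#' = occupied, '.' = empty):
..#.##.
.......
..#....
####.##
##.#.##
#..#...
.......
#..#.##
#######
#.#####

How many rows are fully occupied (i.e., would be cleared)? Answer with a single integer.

Answer: 1

Derivation:
Check each row:
  row 0: 4 empty cells -> not full
  row 1: 7 empty cells -> not full
  row 2: 6 empty cells -> not full
  row 3: 1 empty cell -> not full
  row 4: 2 empty cells -> not full
  row 5: 5 empty cells -> not full
  row 6: 7 empty cells -> not full
  row 7: 3 empty cells -> not full
  row 8: 0 empty cells -> FULL (clear)
  row 9: 1 empty cell -> not full
Total rows cleared: 1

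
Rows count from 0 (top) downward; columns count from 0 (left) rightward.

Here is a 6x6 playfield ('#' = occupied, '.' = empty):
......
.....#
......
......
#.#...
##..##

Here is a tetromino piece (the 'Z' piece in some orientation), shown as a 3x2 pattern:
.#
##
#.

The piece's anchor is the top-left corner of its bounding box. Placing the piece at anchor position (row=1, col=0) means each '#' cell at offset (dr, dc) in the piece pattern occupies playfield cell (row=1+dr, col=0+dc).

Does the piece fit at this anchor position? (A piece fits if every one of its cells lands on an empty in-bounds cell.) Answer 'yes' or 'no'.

Check each piece cell at anchor (1, 0):
  offset (0,1) -> (1,1): empty -> OK
  offset (1,0) -> (2,0): empty -> OK
  offset (1,1) -> (2,1): empty -> OK
  offset (2,0) -> (3,0): empty -> OK
All cells valid: yes

Answer: yes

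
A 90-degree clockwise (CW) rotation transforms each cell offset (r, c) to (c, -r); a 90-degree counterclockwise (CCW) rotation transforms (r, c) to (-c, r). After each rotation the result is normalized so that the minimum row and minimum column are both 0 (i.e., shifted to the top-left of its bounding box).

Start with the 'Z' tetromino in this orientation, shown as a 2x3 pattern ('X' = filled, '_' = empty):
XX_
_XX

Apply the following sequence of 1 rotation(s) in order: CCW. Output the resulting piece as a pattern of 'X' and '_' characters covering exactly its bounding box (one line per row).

Start:
XX_
_XX
After rotation 1 (CCW):
_X
XX
X_

Answer: _X
XX
X_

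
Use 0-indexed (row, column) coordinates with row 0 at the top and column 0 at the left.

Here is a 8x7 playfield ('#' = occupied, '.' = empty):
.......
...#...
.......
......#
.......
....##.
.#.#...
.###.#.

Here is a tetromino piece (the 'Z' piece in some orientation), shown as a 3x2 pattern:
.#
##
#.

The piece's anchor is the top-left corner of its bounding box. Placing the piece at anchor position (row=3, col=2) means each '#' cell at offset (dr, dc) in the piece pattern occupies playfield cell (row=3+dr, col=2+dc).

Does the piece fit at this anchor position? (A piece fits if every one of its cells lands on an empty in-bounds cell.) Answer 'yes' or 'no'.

Answer: yes

Derivation:
Check each piece cell at anchor (3, 2):
  offset (0,1) -> (3,3): empty -> OK
  offset (1,0) -> (4,2): empty -> OK
  offset (1,1) -> (4,3): empty -> OK
  offset (2,0) -> (5,2): empty -> OK
All cells valid: yes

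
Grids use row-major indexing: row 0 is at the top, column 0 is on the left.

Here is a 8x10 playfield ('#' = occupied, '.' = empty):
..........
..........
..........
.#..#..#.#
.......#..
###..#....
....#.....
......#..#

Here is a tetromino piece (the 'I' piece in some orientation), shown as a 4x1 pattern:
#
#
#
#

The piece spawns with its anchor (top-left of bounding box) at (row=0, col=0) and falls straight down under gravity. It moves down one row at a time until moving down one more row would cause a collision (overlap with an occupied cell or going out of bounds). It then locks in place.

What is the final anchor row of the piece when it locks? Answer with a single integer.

Spawn at (row=0, col=0). Try each row:
  row 0: fits
  row 1: fits
  row 2: blocked -> lock at row 1

Answer: 1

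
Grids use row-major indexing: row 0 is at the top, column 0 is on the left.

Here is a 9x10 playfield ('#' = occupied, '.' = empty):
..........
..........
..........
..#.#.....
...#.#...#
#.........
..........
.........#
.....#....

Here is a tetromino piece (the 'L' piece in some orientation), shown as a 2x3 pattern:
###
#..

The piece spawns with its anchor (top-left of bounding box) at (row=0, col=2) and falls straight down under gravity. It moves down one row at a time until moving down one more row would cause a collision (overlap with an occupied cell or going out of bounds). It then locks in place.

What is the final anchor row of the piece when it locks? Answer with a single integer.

Answer: 1

Derivation:
Spawn at (row=0, col=2). Try each row:
  row 0: fits
  row 1: fits
  row 2: blocked -> lock at row 1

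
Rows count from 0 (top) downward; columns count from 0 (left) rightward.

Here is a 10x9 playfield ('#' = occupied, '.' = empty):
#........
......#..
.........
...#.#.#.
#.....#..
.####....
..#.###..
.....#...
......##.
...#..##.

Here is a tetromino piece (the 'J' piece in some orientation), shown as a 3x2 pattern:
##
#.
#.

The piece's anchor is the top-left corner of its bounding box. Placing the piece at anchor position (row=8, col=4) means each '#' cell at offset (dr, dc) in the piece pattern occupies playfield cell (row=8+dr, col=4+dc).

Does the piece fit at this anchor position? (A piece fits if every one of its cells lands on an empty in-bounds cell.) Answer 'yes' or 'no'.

Check each piece cell at anchor (8, 4):
  offset (0,0) -> (8,4): empty -> OK
  offset (0,1) -> (8,5): empty -> OK
  offset (1,0) -> (9,4): empty -> OK
  offset (2,0) -> (10,4): out of bounds -> FAIL
All cells valid: no

Answer: no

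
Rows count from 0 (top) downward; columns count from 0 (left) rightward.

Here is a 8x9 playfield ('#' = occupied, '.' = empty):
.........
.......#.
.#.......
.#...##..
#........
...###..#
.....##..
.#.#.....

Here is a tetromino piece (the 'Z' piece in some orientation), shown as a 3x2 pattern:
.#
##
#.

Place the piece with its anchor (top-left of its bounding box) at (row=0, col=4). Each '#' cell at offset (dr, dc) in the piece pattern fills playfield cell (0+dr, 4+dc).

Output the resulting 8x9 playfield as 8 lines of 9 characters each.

Fill (0+0,4+1) = (0,5)
Fill (0+1,4+0) = (1,4)
Fill (0+1,4+1) = (1,5)
Fill (0+2,4+0) = (2,4)

Answer: .....#...
....##.#.
.#..#....
.#...##..
#........
...###..#
.....##..
.#.#.....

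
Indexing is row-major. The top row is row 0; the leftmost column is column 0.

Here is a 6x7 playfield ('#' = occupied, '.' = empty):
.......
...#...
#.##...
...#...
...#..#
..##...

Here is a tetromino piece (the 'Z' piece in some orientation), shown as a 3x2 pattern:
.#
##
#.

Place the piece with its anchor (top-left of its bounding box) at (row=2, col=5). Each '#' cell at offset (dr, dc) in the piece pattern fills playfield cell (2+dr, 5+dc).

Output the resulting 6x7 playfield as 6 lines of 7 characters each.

Fill (2+0,5+1) = (2,6)
Fill (2+1,5+0) = (3,5)
Fill (2+1,5+1) = (3,6)
Fill (2+2,5+0) = (4,5)

Answer: .......
...#...
#.##..#
...#.##
...#.##
..##...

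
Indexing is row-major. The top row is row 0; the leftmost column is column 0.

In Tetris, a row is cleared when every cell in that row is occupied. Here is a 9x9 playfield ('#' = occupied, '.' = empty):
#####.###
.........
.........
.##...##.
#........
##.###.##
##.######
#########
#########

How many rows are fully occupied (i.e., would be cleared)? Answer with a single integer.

Answer: 2

Derivation:
Check each row:
  row 0: 1 empty cell -> not full
  row 1: 9 empty cells -> not full
  row 2: 9 empty cells -> not full
  row 3: 5 empty cells -> not full
  row 4: 8 empty cells -> not full
  row 5: 2 empty cells -> not full
  row 6: 1 empty cell -> not full
  row 7: 0 empty cells -> FULL (clear)
  row 8: 0 empty cells -> FULL (clear)
Total rows cleared: 2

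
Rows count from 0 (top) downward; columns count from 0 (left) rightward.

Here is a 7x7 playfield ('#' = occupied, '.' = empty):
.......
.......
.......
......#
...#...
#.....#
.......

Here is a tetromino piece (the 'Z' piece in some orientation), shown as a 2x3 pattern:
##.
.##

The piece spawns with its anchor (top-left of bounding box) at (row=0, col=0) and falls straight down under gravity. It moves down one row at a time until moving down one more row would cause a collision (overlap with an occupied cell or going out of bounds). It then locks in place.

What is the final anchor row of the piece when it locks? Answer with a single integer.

Spawn at (row=0, col=0). Try each row:
  row 0: fits
  row 1: fits
  row 2: fits
  row 3: fits
  row 4: fits
  row 5: blocked -> lock at row 4

Answer: 4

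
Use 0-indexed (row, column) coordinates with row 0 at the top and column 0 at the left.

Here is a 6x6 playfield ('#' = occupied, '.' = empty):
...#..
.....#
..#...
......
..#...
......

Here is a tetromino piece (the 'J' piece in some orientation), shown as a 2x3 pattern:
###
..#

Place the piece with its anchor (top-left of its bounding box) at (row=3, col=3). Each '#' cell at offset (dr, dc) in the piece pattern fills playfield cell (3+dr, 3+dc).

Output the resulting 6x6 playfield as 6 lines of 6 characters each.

Fill (3+0,3+0) = (3,3)
Fill (3+0,3+1) = (3,4)
Fill (3+0,3+2) = (3,5)
Fill (3+1,3+2) = (4,5)

Answer: ...#..
.....#
..#...
...###
..#..#
......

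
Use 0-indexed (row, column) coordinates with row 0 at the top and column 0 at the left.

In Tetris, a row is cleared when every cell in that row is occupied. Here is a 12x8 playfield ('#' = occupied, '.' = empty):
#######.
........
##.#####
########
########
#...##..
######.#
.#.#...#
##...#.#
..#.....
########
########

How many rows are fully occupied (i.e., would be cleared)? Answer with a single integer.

Answer: 4

Derivation:
Check each row:
  row 0: 1 empty cell -> not full
  row 1: 8 empty cells -> not full
  row 2: 1 empty cell -> not full
  row 3: 0 empty cells -> FULL (clear)
  row 4: 0 empty cells -> FULL (clear)
  row 5: 5 empty cells -> not full
  row 6: 1 empty cell -> not full
  row 7: 5 empty cells -> not full
  row 8: 4 empty cells -> not full
  row 9: 7 empty cells -> not full
  row 10: 0 empty cells -> FULL (clear)
  row 11: 0 empty cells -> FULL (clear)
Total rows cleared: 4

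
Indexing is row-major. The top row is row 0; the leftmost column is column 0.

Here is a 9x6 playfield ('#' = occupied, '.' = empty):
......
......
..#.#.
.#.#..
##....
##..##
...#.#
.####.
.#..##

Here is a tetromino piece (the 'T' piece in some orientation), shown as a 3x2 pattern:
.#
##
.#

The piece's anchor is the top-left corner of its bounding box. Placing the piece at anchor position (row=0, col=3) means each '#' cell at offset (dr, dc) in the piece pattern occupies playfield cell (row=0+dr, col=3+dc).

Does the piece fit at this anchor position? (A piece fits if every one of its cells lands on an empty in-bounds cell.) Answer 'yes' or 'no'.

Answer: no

Derivation:
Check each piece cell at anchor (0, 3):
  offset (0,1) -> (0,4): empty -> OK
  offset (1,0) -> (1,3): empty -> OK
  offset (1,1) -> (1,4): empty -> OK
  offset (2,1) -> (2,4): occupied ('#') -> FAIL
All cells valid: no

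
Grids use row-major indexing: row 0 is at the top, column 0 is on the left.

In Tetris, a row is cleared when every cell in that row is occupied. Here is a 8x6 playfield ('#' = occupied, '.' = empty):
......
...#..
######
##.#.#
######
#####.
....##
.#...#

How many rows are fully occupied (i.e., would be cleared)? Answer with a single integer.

Check each row:
  row 0: 6 empty cells -> not full
  row 1: 5 empty cells -> not full
  row 2: 0 empty cells -> FULL (clear)
  row 3: 2 empty cells -> not full
  row 4: 0 empty cells -> FULL (clear)
  row 5: 1 empty cell -> not full
  row 6: 4 empty cells -> not full
  row 7: 4 empty cells -> not full
Total rows cleared: 2

Answer: 2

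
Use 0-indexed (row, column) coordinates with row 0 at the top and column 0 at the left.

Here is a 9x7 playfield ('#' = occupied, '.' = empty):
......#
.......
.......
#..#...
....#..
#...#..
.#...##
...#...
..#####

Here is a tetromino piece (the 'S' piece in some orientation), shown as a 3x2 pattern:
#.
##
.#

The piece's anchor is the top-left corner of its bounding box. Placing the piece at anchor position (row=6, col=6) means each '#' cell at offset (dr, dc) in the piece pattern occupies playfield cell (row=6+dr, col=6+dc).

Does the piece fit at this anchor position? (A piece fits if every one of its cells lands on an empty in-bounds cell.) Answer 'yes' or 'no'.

Check each piece cell at anchor (6, 6):
  offset (0,0) -> (6,6): occupied ('#') -> FAIL
  offset (1,0) -> (7,6): empty -> OK
  offset (1,1) -> (7,7): out of bounds -> FAIL
  offset (2,1) -> (8,7): out of bounds -> FAIL
All cells valid: no

Answer: no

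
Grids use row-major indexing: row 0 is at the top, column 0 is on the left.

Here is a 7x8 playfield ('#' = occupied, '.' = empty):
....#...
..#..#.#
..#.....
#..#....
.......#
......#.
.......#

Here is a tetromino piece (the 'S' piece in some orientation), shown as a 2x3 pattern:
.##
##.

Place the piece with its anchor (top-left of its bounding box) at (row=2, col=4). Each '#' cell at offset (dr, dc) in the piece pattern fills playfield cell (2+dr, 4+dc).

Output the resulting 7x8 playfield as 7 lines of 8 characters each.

Fill (2+0,4+1) = (2,5)
Fill (2+0,4+2) = (2,6)
Fill (2+1,4+0) = (3,4)
Fill (2+1,4+1) = (3,5)

Answer: ....#...
..#..#.#
..#..##.
#..###..
.......#
......#.
.......#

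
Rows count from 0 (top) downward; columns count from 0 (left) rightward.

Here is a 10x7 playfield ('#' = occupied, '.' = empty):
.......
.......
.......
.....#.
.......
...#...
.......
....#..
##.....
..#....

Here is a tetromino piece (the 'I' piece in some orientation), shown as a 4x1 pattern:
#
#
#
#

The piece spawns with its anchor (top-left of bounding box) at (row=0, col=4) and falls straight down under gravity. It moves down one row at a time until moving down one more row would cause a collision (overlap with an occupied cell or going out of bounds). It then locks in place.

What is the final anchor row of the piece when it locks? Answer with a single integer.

Spawn at (row=0, col=4). Try each row:
  row 0: fits
  row 1: fits
  row 2: fits
  row 3: fits
  row 4: blocked -> lock at row 3

Answer: 3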